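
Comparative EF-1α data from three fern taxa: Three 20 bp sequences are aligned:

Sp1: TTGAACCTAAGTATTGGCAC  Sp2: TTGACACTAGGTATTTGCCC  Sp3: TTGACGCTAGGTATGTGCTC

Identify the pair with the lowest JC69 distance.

Sp1–Sp2: 5/20 differ, p = 0.250, d = 0.304.
Sp1–Sp3: 6/20 differ, p = 0.300, d = 0.383.
Sp2–Sp3: 3/20 differ, p = 0.150, d = 0.167.
The smallest distance is between Sp2 and Sp3.

Sp2 and Sp3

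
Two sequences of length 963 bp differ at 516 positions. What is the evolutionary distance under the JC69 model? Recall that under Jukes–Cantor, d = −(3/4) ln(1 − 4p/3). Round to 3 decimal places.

0.940

p = 516/963 ≈ 0.535826.
d = −(3/4) ln(1 − 4p/3) = −0.75 ln(1 − 0.714435) = −0.75 ln(0.285565)
  = −0.75 × (-1.253286) = 0.939965 substitutions/site.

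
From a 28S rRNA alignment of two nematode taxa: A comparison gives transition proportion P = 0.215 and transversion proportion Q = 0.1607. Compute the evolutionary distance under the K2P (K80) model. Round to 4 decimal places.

0.5436

Under the Kimura two-parameter model, d = −½ ln(1 − 2P − Q) − ¼ ln(1 − 2Q).
1 − 2P − Q = 0.4093, giving −½ ln(0.4093) = 0.446653.
1 − 2Q = 0.6786, giving −¼ ln(0.6786) = 0.096931.
d = 0.446653 + 0.096931 = 0.543584.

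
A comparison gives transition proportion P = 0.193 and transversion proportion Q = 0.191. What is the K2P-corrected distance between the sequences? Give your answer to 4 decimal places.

Under the Kimura two-parameter model, d = −½ ln(1 − 2P − Q) − ¼ ln(1 − 2Q).
1 − 2P − Q = 0.423, giving −½ ln(0.423) = 0.430192.
1 − 2Q = 0.618, giving −¼ ln(0.618) = 0.120317.
d = 0.430192 + 0.120317 = 0.550509.

0.5505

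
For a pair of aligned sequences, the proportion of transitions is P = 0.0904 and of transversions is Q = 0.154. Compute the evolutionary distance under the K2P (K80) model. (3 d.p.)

Under the Kimura two-parameter model, d = −½ ln(1 − 2P − Q) − ¼ ln(1 − 2Q).
1 − 2P − Q = 0.6652, giving −½ ln(0.6652) = 0.203834.
1 − 2Q = 0.692, giving −¼ ln(0.692) = 0.092042.
d = 0.203834 + 0.092042 = 0.295876.

0.296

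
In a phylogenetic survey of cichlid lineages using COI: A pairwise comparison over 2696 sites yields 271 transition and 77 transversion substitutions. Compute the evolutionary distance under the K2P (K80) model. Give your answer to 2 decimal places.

0.15

P = 271/2696 ≈ 0.100519 and Q = 77/2696 ≈ 0.028561.
Under the Kimura two-parameter model, d = −½ ln(1 − 2P − Q) − ¼ ln(1 − 2Q).
1 − 2P − Q = 0.770401, giving −½ ln(0.770401) = 0.130422.
1 − 2Q = 0.942878, giving −¼ ln(0.942878) = 0.014705.
d = 0.130422 + 0.014705 = 0.145127.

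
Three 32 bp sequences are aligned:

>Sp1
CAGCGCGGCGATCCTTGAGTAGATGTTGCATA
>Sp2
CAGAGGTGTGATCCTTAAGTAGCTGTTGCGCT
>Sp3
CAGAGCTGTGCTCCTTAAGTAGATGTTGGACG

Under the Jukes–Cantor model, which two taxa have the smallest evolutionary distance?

Sp2 and Sp3

Sp1–Sp2: 9/32 differ, p = 0.281, d = 0.353.
Sp1–Sp3: 8/32 differ, p = 0.250, d = 0.304.
Sp2–Sp3: 6/32 differ, p = 0.188, d = 0.216.
The smallest distance is between Sp2 and Sp3.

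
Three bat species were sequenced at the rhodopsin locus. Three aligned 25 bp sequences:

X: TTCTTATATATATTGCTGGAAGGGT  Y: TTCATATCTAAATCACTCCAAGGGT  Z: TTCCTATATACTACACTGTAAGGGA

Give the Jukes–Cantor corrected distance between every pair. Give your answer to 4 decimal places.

d(X,Y) = 0.3505, d(X,Z) = 0.4172, d(Y,Z) = 0.4172

X–Y: 7/25 sites differ → p = 0.28, d = −0.75 ln(1 − 0.373333) = 0.350505 ≈ 0.3505.
X–Z: 8/25 sites differ → p = 0.32, d = −0.75 ln(1 − 0.426667) = 0.417216 ≈ 0.4172.
Y–Z: 8/25 sites differ → p = 0.32, d = −0.75 ln(1 − 0.426667) = 0.417216 ≈ 0.4172.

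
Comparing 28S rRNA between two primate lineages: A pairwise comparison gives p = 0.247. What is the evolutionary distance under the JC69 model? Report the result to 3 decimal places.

d = −(3/4) ln(1 − 4p/3) = −0.75 ln(1 − 0.329333) = −0.75 ln(0.670667)
  = −0.75 × (-0.399483) = 0.299612 substitutions/site.

0.300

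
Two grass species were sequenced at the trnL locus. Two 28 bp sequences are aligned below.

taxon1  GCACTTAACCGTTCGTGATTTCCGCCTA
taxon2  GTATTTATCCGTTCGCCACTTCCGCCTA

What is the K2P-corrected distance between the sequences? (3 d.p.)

Of 28 sites, 4 differences are transitions and 2 are transversions, so P = 4/28 ≈ 0.142857 and Q = 2/28 ≈ 0.071429.
Under the Kimura two-parameter model, d = −½ ln(1 − 2P − Q) − ¼ ln(1 − 2Q).
1 − 2P − Q = 0.642857, giving −½ ln(0.642857) = 0.220916.
1 − 2Q = 0.857142, giving −¼ ln(0.857142) = 0.038538.
d = 0.220916 + 0.038538 = 0.259454.

0.259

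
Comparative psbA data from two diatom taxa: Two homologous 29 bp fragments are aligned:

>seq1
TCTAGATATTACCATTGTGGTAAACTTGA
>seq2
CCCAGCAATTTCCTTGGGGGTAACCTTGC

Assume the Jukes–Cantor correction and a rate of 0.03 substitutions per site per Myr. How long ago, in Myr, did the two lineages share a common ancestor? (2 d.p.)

7.70

The sequences differ at 10 of 29 sites (1, 3, 6, 7, 11, 14, 16, 18, 24, 29), so p = 10/29 ≈ 0.344828.
d = −(3/4) ln(1 − 4p/3) = −0.75 ln(1 − 0.459771) = −0.75 ln(0.540229)
  = −0.75 × (-0.615762) = 0.461822 substitutions/site.
Under a molecular clock d = 2μt, so t = d/(2μ) = 0.461822 / (2 × 0.03) = 7.70 Myr.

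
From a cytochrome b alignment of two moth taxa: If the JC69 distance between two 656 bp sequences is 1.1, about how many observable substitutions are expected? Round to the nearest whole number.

378

Invert JC69: p = (3/4)(1 − e^(−4d/3)) = 0.75 × (1 − e^(-1.466667)) = 0.75 × (1 − 0.230693) = 0.576980.
Expected differing sites = pL ≈ 0.576980 × 656 = 378.49888 ≈ 378.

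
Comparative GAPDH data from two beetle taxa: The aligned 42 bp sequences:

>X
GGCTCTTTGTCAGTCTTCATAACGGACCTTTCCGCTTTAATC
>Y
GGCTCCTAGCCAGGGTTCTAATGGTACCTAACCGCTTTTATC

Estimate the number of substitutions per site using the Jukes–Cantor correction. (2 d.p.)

The sequences differ at 13 of 42 sites, so p = 13/42 ≈ 0.309524.
d = −(3/4) ln(1 − 4p/3) = −0.75 ln(1 − 0.412699) = −0.75 ln(0.587301)
  = −0.75 × (-0.532218) = 0.399164 substitutions/site.

0.40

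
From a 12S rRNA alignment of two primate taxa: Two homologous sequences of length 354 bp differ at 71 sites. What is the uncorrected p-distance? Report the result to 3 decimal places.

0.201

p = 71/354 = 0.200564… ≈ 0.201 (to 3 d.p.).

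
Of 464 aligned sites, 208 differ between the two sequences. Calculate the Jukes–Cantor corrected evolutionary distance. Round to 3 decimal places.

0.683

p = 208/464 ≈ 0.448276.
d = −(3/4) ln(1 − 4p/3) = −0.75 ln(1 − 0.597701) = −0.75 ln(0.402299)
  = −0.75 × (-0.910560) = 0.682920 substitutions/site.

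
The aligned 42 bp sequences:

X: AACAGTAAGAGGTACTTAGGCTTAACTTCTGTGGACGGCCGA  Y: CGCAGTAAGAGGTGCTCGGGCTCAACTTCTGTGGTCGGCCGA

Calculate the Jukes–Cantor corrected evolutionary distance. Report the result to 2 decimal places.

The sequences differ at 7 of 42 sites (1, 2, 14, 17, 18, 23, 35), so p = 7/42 ≈ 0.166667.
d = −(3/4) ln(1 − 4p/3) = −0.75 ln(1 − 0.222223) = −0.75 ln(0.777777)
  = −0.75 × (-0.251315) = 0.188486 substitutions/site.

0.19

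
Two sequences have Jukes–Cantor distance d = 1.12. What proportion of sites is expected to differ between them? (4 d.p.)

p = (3/4)(1 − e^(−4d/3)) = 0.75 × (1 − e^(-1.493333)) = 0.75 × (1 − 0.224623) = 0.581533.

0.5815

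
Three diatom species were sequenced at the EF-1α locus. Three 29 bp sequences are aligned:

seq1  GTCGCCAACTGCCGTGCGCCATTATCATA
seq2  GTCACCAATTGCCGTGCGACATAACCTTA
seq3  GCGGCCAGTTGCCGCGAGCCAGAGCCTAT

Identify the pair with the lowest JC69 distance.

seq1–seq2: 6/29 differ, p = 0.207, d = 0.242.
seq1–seq3: 13/29 differ, p = 0.448, d = 0.683.
seq2–seq3: 11/29 differ, p = 0.379, d = 0.529.
The smallest distance is between seq1 and seq2.

seq1 and seq2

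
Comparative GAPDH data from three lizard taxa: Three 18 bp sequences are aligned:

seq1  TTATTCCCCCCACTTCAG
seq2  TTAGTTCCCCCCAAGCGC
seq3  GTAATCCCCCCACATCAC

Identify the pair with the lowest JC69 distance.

seq1 and seq3

seq1–seq2: 8/18 differ, p = 0.444, d = 0.673.
seq1–seq3: 4/18 differ, p = 0.222, d = 0.264.
seq2–seq3: 7/18 differ, p = 0.389, d = 0.548.
The smallest distance is between seq1 and seq3.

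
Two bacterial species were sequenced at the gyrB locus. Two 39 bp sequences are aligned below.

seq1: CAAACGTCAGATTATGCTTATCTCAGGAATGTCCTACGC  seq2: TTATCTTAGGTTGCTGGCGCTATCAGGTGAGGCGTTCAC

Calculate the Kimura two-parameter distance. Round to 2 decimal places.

0.98

Of 39 sites, 5 differences are transitions and 16 are transversions, so P = 5/39 ≈ 0.128205 and Q = 16/39 ≈ 0.410256.
Under the Kimura two-parameter model, d = −½ ln(1 − 2P − Q) − ¼ ln(1 − 2Q).
1 − 2P − Q = 0.333334, giving −½ ln(0.333334) = 0.549305.
1 − 2Q = 0.179488, giving −¼ ln(0.179488) = 0.429412.
d = 0.549305 + 0.429412 = 0.978717.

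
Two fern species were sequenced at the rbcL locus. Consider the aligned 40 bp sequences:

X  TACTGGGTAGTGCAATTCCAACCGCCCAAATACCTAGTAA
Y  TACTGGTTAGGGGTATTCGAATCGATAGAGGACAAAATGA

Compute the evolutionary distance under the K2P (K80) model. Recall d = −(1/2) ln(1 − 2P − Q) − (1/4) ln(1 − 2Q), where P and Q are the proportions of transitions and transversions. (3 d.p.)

0.573

Of 40 sites, 6 differences are transitions and 10 are transversions, so P = 6/40 = 0.15 and Q = 10/40 = 0.25.
Under the Kimura two-parameter model, d = −½ ln(1 − 2P − Q) − ¼ ln(1 − 2Q).
1 − 2P − Q = 0.45, giving −½ ln(0.45) = 0.399254.
1 − 2Q = 0.5, giving −¼ ln(0.5) = 0.173287.
d = 0.399254 + 0.173287 = 0.572541.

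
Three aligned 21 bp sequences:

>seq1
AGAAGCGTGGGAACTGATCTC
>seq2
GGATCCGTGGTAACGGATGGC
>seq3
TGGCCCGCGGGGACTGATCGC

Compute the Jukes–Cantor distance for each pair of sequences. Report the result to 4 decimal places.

seq1–seq2: 7/21 sites differ → p ≈ 0.333333, d = −0.75 ln(1 − 0.444444) = 0.440839 ≈ 0.4408.
seq1–seq3: 7/21 sites differ → p ≈ 0.333333, d = −0.75 ln(1 − 0.444444) = 0.440839 ≈ 0.4408.
seq2–seq3: 8/21 sites differ → p ≈ 0.380952, d = −0.75 ln(1 − 0.507936) = 0.531860 ≈ 0.5319.

d(seq1,seq2) = 0.4408, d(seq1,seq3) = 0.4408, d(seq2,seq3) = 0.5319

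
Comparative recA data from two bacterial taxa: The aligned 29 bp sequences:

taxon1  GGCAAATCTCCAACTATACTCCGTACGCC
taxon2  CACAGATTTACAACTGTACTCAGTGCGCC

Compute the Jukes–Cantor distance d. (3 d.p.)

0.344

The sequences differ at 8 of 29 sites (1, 2, 5, 8, 10, 16, 22, 25), so p = 8/29 ≈ 0.275862.
d = −(3/4) ln(1 − 4p/3) = −0.75 ln(1 − 0.367816) = −0.75 ln(0.632184)
  = −0.75 × (-0.458575) = 0.343931 substitutions/site.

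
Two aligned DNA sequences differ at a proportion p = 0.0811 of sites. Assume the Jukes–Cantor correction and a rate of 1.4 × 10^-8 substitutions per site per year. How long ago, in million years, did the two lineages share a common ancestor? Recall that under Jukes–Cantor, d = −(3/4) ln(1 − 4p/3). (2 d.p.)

d = −(3/4) ln(1 − 4p/3) = −0.75 ln(1 − 0.108133) = −0.75 ln(0.891867)
  = −0.75 × (-0.114438) = 0.085829 substitutions/site.
Under a molecular clock d = 2μt, so t = d/(2μ) = 0.085829 / (2 × 1.4 × 10^-8) = 3.07 million years.

3.07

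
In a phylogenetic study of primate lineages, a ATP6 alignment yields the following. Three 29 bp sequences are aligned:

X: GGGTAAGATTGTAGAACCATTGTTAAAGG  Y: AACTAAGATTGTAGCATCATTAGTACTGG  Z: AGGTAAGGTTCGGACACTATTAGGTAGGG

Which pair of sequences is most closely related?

X and Y

X–Y: 9/29 differ, p = 0.310, d = 0.401.
X–Z: 13/29 differ, p = 0.448, d = 0.683.
Y–Z: 13/29 differ, p = 0.448, d = 0.683.
The smallest distance is between X and Y.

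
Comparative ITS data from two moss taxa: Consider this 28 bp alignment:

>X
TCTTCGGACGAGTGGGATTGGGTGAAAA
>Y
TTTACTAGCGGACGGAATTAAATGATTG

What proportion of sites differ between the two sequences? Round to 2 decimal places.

The sequences differ at 15 of 28 positions.
p = 15/28 = 0.535714… ≈ 0.54 (to 2 d.p.).

0.54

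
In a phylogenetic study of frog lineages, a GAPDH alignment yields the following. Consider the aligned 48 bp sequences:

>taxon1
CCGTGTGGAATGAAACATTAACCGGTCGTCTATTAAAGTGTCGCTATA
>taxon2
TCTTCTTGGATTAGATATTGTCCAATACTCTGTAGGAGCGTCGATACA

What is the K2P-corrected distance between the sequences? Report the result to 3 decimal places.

0.699

Of 48 sites, 12 differences are transitions and 9 are transversions, so P = 12/48 = 0.25 and Q = 9/48 = 0.1875.
Under the Kimura two-parameter model, d = −½ ln(1 − 2P − Q) − ¼ ln(1 − 2Q).
1 − 2P − Q = 0.3125, giving −½ ln(0.3125) = 0.581575.
1 − 2Q = 0.625, giving −¼ ln(0.625) = 0.117501.
d = 0.581575 + 0.117501 = 0.699076.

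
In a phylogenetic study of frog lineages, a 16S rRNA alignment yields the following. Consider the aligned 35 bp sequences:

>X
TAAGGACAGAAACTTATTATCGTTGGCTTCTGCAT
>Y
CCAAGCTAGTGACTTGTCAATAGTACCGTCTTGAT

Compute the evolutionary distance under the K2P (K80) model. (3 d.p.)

0.918

Of 35 sites, 9 differences are transitions and 9 are transversions, so P = 9/35 ≈ 0.257143 and Q = 9/35 ≈ 0.257143.
Under the Kimura two-parameter model, d = −½ ln(1 − 2P − Q) − ¼ ln(1 − 2Q).
1 − 2P − Q = 0.228571, giving −½ ln(0.228571) = 0.737954.
1 − 2Q = 0.485714, giving −¼ ln(0.485714) = 0.180534.
d = 0.737954 + 0.180534 = 0.918488.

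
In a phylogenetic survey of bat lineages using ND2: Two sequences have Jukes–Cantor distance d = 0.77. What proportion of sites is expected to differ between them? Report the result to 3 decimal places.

p = (3/4)(1 − e^(−4d/3)) = 0.75 × (1 − e^(-1.026667)) = 0.75 × (1 − 0.358199) = 0.481351.

0.481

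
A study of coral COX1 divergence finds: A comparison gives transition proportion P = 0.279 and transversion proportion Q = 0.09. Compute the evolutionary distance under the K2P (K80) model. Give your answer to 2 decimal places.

0.57

Under the Kimura two-parameter model, d = −½ ln(1 − 2P − Q) − ¼ ln(1 − 2Q).
1 − 2P − Q = 0.352, giving −½ ln(0.352) = 0.522062.
1 − 2Q = 0.82, giving −¼ ln(0.82) = 0.049613.
d = 0.522062 + 0.049613 = 0.571675.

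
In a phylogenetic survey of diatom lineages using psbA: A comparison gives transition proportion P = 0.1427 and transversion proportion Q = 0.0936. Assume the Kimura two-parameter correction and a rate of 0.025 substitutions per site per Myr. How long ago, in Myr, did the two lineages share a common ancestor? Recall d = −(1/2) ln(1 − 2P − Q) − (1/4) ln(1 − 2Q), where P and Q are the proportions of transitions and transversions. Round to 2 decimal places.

Under the Kimura two-parameter model, d = −½ ln(1 − 2P − Q) − ¼ ln(1 − 2Q).
1 − 2P − Q = 0.621, giving −½ ln(0.621) = 0.238212.
1 − 2Q = 0.8128, giving −¼ ln(0.8128) = 0.051818.
d = 0.238212 + 0.051818 = 0.290030.
Under a molecular clock d = 2μt, so t = d/(2μ) = 0.290030 / (2 × 0.025) = 5.80 Myr.

5.80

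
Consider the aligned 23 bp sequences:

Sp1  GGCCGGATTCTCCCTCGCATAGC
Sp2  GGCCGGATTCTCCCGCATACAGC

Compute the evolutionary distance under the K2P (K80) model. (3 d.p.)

Of 23 sites, 3 differences are transitions and 1 are transversions, so P = 3/23 ≈ 0.130435 and Q = 1/23 ≈ 0.043478.
Under the Kimura two-parameter model, d = −½ ln(1 − 2P − Q) − ¼ ln(1 − 2Q).
1 − 2P − Q = 0.695652, giving −½ ln(0.695652) = 0.181453.
1 − 2Q = 0.913044, giving −¼ ln(0.913044) = 0.022743.
d = 0.181453 + 0.022743 = 0.204196.

0.204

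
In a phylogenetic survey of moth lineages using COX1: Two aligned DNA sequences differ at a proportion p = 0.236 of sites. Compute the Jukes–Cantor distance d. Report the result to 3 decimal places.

0.283

d = −(3/4) ln(1 − 4p/3) = −0.75 ln(1 − 0.314667) = −0.75 ln(0.685333)
  = −0.75 × (-0.377850) = 0.283388 substitutions/site.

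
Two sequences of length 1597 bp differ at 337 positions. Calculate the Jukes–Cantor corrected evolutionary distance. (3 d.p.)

p = 337/1597 ≈ 0.211021.
d = −(3/4) ln(1 − 4p/3) = −0.75 ln(1 − 0.281361) = −0.75 ln(0.718639)
  = −0.75 × (-0.330396) = 0.247797 substitutions/site.

0.248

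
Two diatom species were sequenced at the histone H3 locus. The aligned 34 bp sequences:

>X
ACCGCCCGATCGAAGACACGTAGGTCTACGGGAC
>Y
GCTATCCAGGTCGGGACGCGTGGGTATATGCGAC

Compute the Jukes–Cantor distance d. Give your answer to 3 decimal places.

0.741

The sequences differ at 16 of 34 sites, so p = 16/34 ≈ 0.470588.
d = −(3/4) ln(1 − 4p/3) = −0.75 ln(1 − 0.627451) = −0.75 ln(0.372549)
  = −0.75 × (-0.987387) = 0.740540 substitutions/site.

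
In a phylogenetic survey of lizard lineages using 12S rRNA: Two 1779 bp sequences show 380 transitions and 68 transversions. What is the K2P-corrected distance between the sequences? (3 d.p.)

P = 380/1779 ≈ 0.213603 and Q = 68/1779 ≈ 0.038224.
Under the Kimura two-parameter model, d = −½ ln(1 − 2P − Q) − ¼ ln(1 − 2Q).
1 − 2P − Q = 0.53457, giving −½ ln(0.53457) = 0.313146.
1 − 2Q = 0.923552, giving −¼ ln(0.923552) = 0.019882.
d = 0.313146 + 0.019882 = 0.333028.

0.333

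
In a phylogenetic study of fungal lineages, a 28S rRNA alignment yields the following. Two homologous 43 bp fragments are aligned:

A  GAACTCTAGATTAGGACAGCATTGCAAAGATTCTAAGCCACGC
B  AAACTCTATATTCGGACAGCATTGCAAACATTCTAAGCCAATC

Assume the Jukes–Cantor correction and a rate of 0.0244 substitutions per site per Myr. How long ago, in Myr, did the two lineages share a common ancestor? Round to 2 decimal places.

The sequences differ at 6 of 43 sites (1, 9, 13, 29, 41, 42), so p = 6/43 ≈ 0.139535.
d = −(3/4) ln(1 − 4p/3) = −0.75 ln(1 − 0.186047) = −0.75 ln(0.813953)
  = −0.75 × (-0.205853) = 0.154390 substitutions/site.
Under a molecular clock d = 2μt, so t = d/(2μ) = 0.154390 / (2 × 0.0244) = 3.16 Myr.

3.16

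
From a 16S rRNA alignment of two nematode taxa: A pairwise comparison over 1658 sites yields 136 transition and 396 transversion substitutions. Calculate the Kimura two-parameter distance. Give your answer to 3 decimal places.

0.420

P = 136/1658 ≈ 0.082027 and Q = 396/1658 ≈ 0.238842.
Under the Kimura two-parameter model, d = −½ ln(1 − 2P − Q) − ¼ ln(1 − 2Q).
1 − 2P − Q = 0.597104, giving −½ ln(0.597104) = 0.257832.
1 − 2Q = 0.522316, giving −¼ ln(0.522316) = 0.162371.
d = 0.257832 + 0.162371 = 0.420203.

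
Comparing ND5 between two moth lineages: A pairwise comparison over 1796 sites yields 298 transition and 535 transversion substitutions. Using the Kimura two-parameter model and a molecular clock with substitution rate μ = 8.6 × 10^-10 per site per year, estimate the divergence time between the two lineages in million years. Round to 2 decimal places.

420.47

P = 298/1796 ≈ 0.165924 and Q = 535/1796 ≈ 0.297884.
Under the Kimura two-parameter model, d = −½ ln(1 − 2P − Q) − ¼ ln(1 − 2Q).
1 − 2P − Q = 0.370268, giving −½ ln(0.370268) = 0.496764.
1 − 2Q = 0.404232, giving −¼ ln(0.404232) = 0.226442.
d = 0.496764 + 0.226442 = 0.723206.
Under a molecular clock d = 2μt, so t = d/(2μ) = 0.723206 / (2 × 8.6 × 10^-10) = 420.47 million years.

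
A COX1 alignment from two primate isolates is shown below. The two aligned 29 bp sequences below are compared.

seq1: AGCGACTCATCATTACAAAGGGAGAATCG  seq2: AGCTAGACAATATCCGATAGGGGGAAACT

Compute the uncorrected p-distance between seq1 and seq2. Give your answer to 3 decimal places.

The sequences differ at 12 of 29 positions.
p = 12/29 = 0.413793… ≈ 0.414 (to 3 d.p.).

0.414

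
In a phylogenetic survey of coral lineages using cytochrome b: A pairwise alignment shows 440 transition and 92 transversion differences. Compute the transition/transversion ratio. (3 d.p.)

R = 440/92 = 4.782608… ≈ 4.783 (to 3 d.p.).

4.783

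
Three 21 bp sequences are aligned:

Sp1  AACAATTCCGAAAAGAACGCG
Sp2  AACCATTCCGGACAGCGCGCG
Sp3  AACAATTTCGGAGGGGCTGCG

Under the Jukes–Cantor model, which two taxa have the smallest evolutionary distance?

Sp1–Sp2: 5/21 differ, p = 0.238, d = 0.286.
Sp1–Sp3: 7/21 differ, p = 0.333, d = 0.441.
Sp2–Sp3: 7/21 differ, p = 0.333, d = 0.441.
The smallest distance is between Sp1 and Sp2.

Sp1 and Sp2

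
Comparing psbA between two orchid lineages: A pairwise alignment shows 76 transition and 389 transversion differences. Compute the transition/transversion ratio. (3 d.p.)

R = 76/389 = 0.195372… ≈ 0.195 (to 3 d.p.).

0.195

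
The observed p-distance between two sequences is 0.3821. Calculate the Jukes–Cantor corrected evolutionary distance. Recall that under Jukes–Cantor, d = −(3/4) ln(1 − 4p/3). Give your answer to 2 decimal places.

d = −(3/4) ln(1 − 4p/3) = −0.75 ln(1 − 0.509467) = −0.75 ln(0.490533)
  = −0.75 × (-0.712263) = 0.534197 substitutions/site.

0.53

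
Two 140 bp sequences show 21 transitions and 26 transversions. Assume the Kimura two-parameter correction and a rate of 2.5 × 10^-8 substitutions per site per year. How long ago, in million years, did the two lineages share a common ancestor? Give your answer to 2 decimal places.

P = 21/140 = 0.15 and Q = 26/140 ≈ 0.185714.
Under the Kimura two-parameter model, d = −½ ln(1 − 2P − Q) − ¼ ln(1 − 2Q).
1 − 2P − Q = 0.514286, giving −½ ln(0.514286) = 0.332488.
1 − 2Q = 0.628572, giving −¼ ln(0.628572) = 0.116076.
d = 0.332488 + 0.116076 = 0.448564.
Under a molecular clock d = 2μt, so t = d/(2μ) = 0.448564 / (2 × 2.5 × 10^-8) = 8.97 million years.

8.97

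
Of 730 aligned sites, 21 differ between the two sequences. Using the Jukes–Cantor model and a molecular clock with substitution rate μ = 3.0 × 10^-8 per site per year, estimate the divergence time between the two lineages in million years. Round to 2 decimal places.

0.49

p = 21/730 ≈ 0.028767.
d = −(3/4) ln(1 − 4p/3) = −0.75 ln(1 − 0.038356) = −0.75 ln(0.961644)
  = −0.75 × (-0.039111) = 0.029333 substitutions/site.
Under a molecular clock d = 2μt, so t = d/(2μ) = 0.029333 / (2 × 3.0 × 10^-8) = 0.49 million years.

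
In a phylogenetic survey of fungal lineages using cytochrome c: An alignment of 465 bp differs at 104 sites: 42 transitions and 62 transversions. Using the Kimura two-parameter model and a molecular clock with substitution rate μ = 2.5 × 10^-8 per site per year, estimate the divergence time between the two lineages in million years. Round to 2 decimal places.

5.32

P = 42/465 ≈ 0.090323 and Q = 62/465 ≈ 0.133333.
Under the Kimura two-parameter model, d = −½ ln(1 − 2P − Q) − ¼ ln(1 − 2Q).
1 − 2P − Q = 0.686021, giving −½ ln(0.686021) = 0.188424.
1 − 2Q = 0.733334, giving −¼ ln(0.733334) = 0.077539.
d = 0.188424 + 0.077539 = 0.265963.
Under a molecular clock d = 2μt, so t = d/(2μ) = 0.265963 / (2 × 2.5 × 10^-8) = 5.32 million years.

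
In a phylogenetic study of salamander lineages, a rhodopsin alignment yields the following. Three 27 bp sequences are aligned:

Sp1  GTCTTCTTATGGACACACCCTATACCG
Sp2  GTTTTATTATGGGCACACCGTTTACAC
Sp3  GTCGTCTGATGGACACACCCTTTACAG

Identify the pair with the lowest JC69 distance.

Sp1 and Sp3

Sp1–Sp2: 7/27 differ, p = 0.259, d = 0.318.
Sp1–Sp3: 4/27 differ, p = 0.148, d = 0.165.
Sp2–Sp3: 7/27 differ, p = 0.259, d = 0.318.
The smallest distance is between Sp1 and Sp3.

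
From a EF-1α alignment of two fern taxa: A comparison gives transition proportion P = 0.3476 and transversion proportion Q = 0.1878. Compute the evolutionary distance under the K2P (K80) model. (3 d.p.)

1.191

Under the Kimura two-parameter model, d = −½ ln(1 − 2P − Q) − ¼ ln(1 − 2Q).
1 − 2P − Q = 0.117, giving −½ ln(0.117) = 1.072791.
1 − 2Q = 0.6244, giving −¼ ln(0.6244) = 0.117741.
d = 1.072791 + 0.117741 = 1.190532.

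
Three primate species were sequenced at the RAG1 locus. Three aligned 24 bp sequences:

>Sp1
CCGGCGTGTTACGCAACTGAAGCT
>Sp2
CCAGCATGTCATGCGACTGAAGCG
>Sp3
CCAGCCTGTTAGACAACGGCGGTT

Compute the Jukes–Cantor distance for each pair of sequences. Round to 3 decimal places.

Sp1–Sp2: 6/24 sites differ → p = 0.25, d = −0.75 ln(1 − 0.333333) = 0.304098 ≈ 0.304.
Sp1–Sp3: 8/24 sites differ → p ≈ 0.333333, d = −0.75 ln(1 − 0.444444) = 0.440839 ≈ 0.441.
Sp2–Sp3: 10/24 sites differ → p ≈ 0.416667, d = −0.75 ln(1 − 0.555556) = 0.608198 ≈ 0.608.

d(Sp1,Sp2) = 0.304, d(Sp1,Sp3) = 0.441, d(Sp2,Sp3) = 0.608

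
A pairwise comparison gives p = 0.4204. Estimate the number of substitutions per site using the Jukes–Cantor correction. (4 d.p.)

0.6166

d = −(3/4) ln(1 − 4p/3) = −0.75 ln(1 − 0.560533) = −0.75 ln(0.439467)
  = −0.75 × (-0.822193) = 0.616645 substitutions/site.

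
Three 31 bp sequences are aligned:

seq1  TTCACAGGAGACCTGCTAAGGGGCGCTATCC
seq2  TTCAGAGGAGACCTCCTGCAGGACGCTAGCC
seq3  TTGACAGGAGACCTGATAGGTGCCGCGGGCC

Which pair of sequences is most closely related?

seq1–seq2: 7/31 differ, p = 0.226, d = 0.269.
seq1–seq3: 8/31 differ, p = 0.258, d = 0.316.
seq2–seq3: 11/31 differ, p = 0.355, d = 0.481.
The smallest distance is between seq1 and seq2.

seq1 and seq2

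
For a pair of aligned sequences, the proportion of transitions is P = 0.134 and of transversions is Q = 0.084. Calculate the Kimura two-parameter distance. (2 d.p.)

Under the Kimura two-parameter model, d = −½ ln(1 − 2P − Q) − ¼ ln(1 − 2Q).
1 − 2P − Q = 0.648, giving −½ ln(0.648) = 0.216932.
1 − 2Q = 0.832, giving −¼ ln(0.832) = 0.045981.
d = 0.216932 + 0.045981 = 0.262913.

0.26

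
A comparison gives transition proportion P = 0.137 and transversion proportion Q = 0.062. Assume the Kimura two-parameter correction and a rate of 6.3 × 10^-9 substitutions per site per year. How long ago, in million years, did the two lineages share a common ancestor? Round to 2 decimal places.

18.88

Under the Kimura two-parameter model, d = −½ ln(1 − 2P − Q) − ¼ ln(1 − 2Q).
1 − 2P − Q = 0.664, giving −½ ln(0.664) = 0.204737.
1 − 2Q = 0.876, giving −¼ ln(0.876) = 0.033097.
d = 0.204737 + 0.033097 = 0.237834.
Under a molecular clock d = 2μt, so t = d/(2μ) = 0.237834 / (2 × 6.3 × 10^-9) = 18.88 million years.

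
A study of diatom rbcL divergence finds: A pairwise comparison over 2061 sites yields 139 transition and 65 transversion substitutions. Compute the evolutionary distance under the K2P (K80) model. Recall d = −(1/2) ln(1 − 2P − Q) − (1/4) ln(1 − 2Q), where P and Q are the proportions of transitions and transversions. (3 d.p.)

P = 139/2061 ≈ 0.067443 and Q = 65/2061 ≈ 0.031538.
Under the Kimura two-parameter model, d = −½ ln(1 − 2P − Q) − ¼ ln(1 − 2Q).
1 − 2P − Q = 0.833576, giving −½ ln(0.833576) = 0.091015.
1 − 2Q = 0.936924, giving −¼ ln(0.936924) = 0.016288.
d = 0.091015 + 0.016288 = 0.107303.

0.107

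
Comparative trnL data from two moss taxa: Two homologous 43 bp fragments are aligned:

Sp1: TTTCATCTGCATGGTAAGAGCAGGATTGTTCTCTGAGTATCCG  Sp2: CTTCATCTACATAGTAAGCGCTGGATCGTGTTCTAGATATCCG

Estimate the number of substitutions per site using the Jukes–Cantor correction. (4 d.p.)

The sequences differ at 11 of 43 sites, so p = 11/43 ≈ 0.255814.
d = −(3/4) ln(1 − 4p/3) = −0.75 ln(1 − 0.341085) = −0.75 ln(0.658915)
  = −0.75 × (-0.417161) = 0.312871 substitutions/site.

0.3129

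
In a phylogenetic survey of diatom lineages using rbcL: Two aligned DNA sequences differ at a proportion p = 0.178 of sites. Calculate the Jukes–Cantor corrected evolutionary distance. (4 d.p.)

0.2032

d = −(3/4) ln(1 − 4p/3) = −0.75 ln(1 − 0.237333) = −0.75 ln(0.762667)
  = −0.75 × (-0.270934) = 0.203201 substitutions/site.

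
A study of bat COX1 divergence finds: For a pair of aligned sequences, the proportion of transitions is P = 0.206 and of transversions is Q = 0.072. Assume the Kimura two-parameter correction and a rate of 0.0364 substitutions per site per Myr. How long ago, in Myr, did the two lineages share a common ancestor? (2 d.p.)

5.08

Under the Kimura two-parameter model, d = −½ ln(1 − 2P − Q) − ¼ ln(1 − 2Q).
1 − 2P − Q = 0.516, giving −½ ln(0.516) = 0.330824.
1 − 2Q = 0.856, giving −¼ ln(0.856) = 0.038871.
d = 0.330824 + 0.038871 = 0.369695.
Under a molecular clock d = 2μt, so t = d/(2μ) = 0.369695 / (2 × 0.0364) = 5.08 Myr.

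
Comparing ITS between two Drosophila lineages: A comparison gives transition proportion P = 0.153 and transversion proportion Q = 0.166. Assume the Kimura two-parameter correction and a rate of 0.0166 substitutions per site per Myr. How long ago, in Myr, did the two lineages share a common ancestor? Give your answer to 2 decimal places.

Under the Kimura two-parameter model, d = −½ ln(1 − 2P − Q) − ¼ ln(1 − 2Q).
1 − 2P − Q = 0.528, giving −½ ln(0.528) = 0.319329.
1 − 2Q = 0.668, giving −¼ ln(0.668) = 0.100867.
d = 0.319329 + 0.100867 = 0.420196.
Under a molecular clock d = 2μt, so t = d/(2μ) = 0.420196 / (2 × 0.0166) = 12.66 Myr.

12.66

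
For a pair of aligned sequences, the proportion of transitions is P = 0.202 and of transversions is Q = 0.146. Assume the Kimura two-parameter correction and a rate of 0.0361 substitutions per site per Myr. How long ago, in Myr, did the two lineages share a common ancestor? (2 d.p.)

6.73

Under the Kimura two-parameter model, d = −½ ln(1 − 2P − Q) − ¼ ln(1 − 2Q).
1 − 2P − Q = 0.45, giving −½ ln(0.45) = 0.399254.
1 − 2Q = 0.708, giving −¼ ln(0.708) = 0.086328.
d = 0.399254 + 0.086328 = 0.485582.
Under a molecular clock d = 2μt, so t = d/(2μ) = 0.485582 / (2 × 0.0361) = 6.73 Myr.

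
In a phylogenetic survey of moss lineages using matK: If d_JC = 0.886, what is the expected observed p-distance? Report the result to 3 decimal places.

0.520

p = (3/4)(1 − e^(−4d/3)) = 0.75 × (1 − e^(-1.181333)) = 0.75 × (1 − 0.306869) = 0.519848.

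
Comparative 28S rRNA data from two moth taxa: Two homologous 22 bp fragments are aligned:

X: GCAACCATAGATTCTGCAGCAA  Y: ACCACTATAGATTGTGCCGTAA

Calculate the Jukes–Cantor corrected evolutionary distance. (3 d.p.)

0.339

The sequences differ at 6 of 22 sites (1, 3, 6, 14, 18, 20), so p = 6/22 ≈ 0.272727.
d = −(3/4) ln(1 − 4p/3) = −0.75 ln(1 − 0.363636) = −0.75 ln(0.636364)
  = −0.75 × (-0.451985) = 0.338989 substitutions/site.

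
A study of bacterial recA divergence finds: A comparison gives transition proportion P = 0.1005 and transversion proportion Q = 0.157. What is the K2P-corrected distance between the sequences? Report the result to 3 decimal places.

0.316

Under the Kimura two-parameter model, d = −½ ln(1 − 2P − Q) − ¼ ln(1 − 2Q).
1 − 2P − Q = 0.642, giving −½ ln(0.642) = 0.221583.
1 − 2Q = 0.686, giving −¼ ln(0.686) = 0.094219.
d = 0.221583 + 0.094219 = 0.315802.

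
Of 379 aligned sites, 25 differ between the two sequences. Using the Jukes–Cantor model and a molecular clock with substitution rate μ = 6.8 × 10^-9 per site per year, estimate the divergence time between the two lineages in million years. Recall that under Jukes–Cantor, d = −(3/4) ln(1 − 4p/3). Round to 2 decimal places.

5.08

p = 25/379 ≈ 0.065963.
d = −(3/4) ln(1 − 4p/3) = −0.75 ln(1 − 0.087951) = −0.75 ln(0.912049)
  = −0.75 × (-0.092062) = 0.069047 substitutions/site.
Under a molecular clock d = 2μt, so t = d/(2μ) = 0.069047 / (2 × 6.8 × 10^-9) = 5.08 million years.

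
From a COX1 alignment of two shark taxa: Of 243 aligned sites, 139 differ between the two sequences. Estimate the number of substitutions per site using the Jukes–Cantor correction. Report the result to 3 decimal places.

1.079

p = 139/243 ≈ 0.572016.
d = −(3/4) ln(1 − 4p/3) = −0.75 ln(1 − 0.762688) = −0.75 ln(0.237312)
  = −0.75 × (-1.438380) = 1.078785 substitutions/site.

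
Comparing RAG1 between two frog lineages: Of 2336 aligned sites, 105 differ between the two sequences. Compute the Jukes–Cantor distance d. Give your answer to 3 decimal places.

0.046

p = 105/2336 ≈ 0.044949.
d = −(3/4) ln(1 − 4p/3) = −0.75 ln(1 − 0.059932) = −0.75 ln(0.940068)
  = −0.75 × (-0.061803) = 0.046352 substitutions/site.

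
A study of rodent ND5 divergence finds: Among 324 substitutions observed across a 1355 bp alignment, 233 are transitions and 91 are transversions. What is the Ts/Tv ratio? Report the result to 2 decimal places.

R = 233/91 = 2.560439… ≈ 2.56 (to 2 d.p.).

2.56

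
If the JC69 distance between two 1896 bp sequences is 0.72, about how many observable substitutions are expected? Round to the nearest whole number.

878

Invert JC69: p = (3/4)(1 − e^(−4d/3)) = 0.75 × (1 − e^(-0.96)) = 0.75 × (1 − 0.382893) = 0.462830.
Expected differing sites = pL ≈ 0.462830 × 1896 = 877.52568 ≈ 878.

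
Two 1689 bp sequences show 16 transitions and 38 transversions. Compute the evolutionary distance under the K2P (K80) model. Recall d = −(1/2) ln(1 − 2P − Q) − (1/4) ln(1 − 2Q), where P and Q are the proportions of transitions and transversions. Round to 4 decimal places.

0.0327

P = 16/1689 ≈ 0.009473 and Q = 38/1689 ≈ 0.022499.
Under the Kimura two-parameter model, d = −½ ln(1 − 2P − Q) − ¼ ln(1 − 2Q).
1 − 2P − Q = 0.958555, giving −½ ln(0.958555) = 0.021164.
1 − 2Q = 0.955002, giving −¼ ln(0.955002) = 0.011510.
d = 0.021164 + 0.011510 = 0.032674.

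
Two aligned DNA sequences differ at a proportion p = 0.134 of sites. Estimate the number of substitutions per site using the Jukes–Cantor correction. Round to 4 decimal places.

0.1476

d = −(3/4) ln(1 − 4p/3) = −0.75 ln(1 − 0.178667) = −0.75 ln(0.821333)
  = −0.75 × (-0.196827) = 0.147620 substitutions/site.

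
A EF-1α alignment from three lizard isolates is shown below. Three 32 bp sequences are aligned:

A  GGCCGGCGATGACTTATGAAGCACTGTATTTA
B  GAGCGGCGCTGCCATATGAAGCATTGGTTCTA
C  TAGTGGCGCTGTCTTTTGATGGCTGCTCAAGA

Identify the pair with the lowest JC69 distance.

A–B: 9/32 differ, p = 0.281, d = 0.353.
A–C: 17/32 differ, p = 0.531, d = 0.924.
B–C: 15/32 differ, p = 0.469, d = 0.736.
The smallest distance is between A and B.

A and B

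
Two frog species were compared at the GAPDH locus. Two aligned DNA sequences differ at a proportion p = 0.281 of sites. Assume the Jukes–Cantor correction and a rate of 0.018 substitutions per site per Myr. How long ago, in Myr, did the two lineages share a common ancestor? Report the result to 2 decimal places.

9.78

d = −(3/4) ln(1 − 4p/3) = −0.75 ln(1 − 0.374667) = −0.75 ln(0.625333)
  = −0.75 × (-0.469471) = 0.352103 substitutions/site.
Under a molecular clock d = 2μt, so t = d/(2μ) = 0.352103 / (2 × 0.018) = 9.78 Myr.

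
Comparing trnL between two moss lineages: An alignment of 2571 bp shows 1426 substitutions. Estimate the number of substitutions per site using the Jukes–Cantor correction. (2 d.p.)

p = 1426/2571 ≈ 0.554648.
d = −(3/4) ln(1 − 4p/3) = −0.75 ln(1 − 0.739531) = −0.75 ln(0.260469)
  = −0.75 × (-1.345271) = 1.008953 substitutions/site.

1.01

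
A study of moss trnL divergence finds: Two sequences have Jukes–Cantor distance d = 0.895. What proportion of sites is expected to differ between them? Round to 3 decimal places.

p = (3/4)(1 − e^(−4d/3)) = 0.75 × (1 − e^(-1.193333)) = 0.75 × (1 − 0.303209) = 0.522593.

0.523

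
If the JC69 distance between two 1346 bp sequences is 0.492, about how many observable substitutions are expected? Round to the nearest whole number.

Invert JC69: p = (3/4)(1 − e^(−4d/3)) = 0.75 × (1 − e^(-0.656)) = 0.75 × (1 − 0.518923) = 0.360808.
Expected differing sites = pL ≈ 0.360808 × 1346 = 485.647568 ≈ 486.

486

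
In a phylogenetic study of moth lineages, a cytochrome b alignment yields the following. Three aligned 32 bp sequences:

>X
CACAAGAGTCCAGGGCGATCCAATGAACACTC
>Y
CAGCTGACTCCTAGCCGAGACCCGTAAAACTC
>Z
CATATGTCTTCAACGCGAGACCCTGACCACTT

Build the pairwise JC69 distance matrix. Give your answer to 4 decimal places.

X–Y: 14/32 sites differ → p = 0.4375, d = −0.75 ln(1 − 0.583333) = 0.656601 ≈ 0.6566.
X–Z: 13/32 sites differ → p = 0.40625, d = −0.75 ln(1 − 0.541667) = 0.585119 ≈ 0.5851.
Y–Z: 12/32 sites differ → p = 0.375, d = −0.75 ln(1 − 0.5) = 0.519860 ≈ 0.5199.

d(X,Y) = 0.6566, d(X,Z) = 0.5851, d(Y,Z) = 0.5199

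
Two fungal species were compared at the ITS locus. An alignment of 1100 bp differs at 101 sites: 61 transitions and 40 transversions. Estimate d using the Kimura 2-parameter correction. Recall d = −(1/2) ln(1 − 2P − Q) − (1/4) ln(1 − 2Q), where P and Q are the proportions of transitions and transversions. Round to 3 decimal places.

P = 61/1100 ≈ 0.055455 and Q = 40/1100 ≈ 0.036364.
Under the Kimura two-parameter model, d = −½ ln(1 − 2P − Q) − ¼ ln(1 − 2Q).
1 − 2P − Q = 0.852726, giving −½ ln(0.852726) = 0.079659.
1 − 2Q = 0.927272, giving −¼ ln(0.927272) = 0.018877.
d = 0.079659 + 0.018877 = 0.098536.

0.099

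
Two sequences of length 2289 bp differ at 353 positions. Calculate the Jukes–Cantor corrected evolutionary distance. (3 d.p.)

p = 353/2289 ≈ 0.154216.
d = −(3/4) ln(1 − 4p/3) = −0.75 ln(1 − 0.205621) = −0.75 ln(0.794379)
  = −0.75 × (-0.230195) = 0.172646 substitutions/site.

0.173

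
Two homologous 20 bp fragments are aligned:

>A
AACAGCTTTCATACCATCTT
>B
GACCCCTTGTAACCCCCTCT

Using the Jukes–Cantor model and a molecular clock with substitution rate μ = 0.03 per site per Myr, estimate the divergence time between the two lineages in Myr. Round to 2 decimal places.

The sequences differ at 11 of 20 sites, so p = 11/20 = 0.55.
d = −(3/4) ln(1 − 4p/3) = −0.75 ln(1 − 0.733333) = −0.75 ln(0.266667)
  = −0.75 × (-1.321755) = 0.991316 substitutions/site.
Under a molecular clock d = 2μt, so t = d/(2μ) = 0.991316 / (2 × 0.03) = 16.52 Myr.

16.52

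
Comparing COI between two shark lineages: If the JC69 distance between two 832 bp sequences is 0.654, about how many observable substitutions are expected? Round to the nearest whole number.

Invert JC69: p = (3/4)(1 − e^(−4d/3)) = 0.75 × (1 − e^(-0.872)) = 0.75 × (1 − 0.418114) = 0.436415.
Expected differing sites = pL ≈ 0.436415 × 832 = 363.09728 ≈ 363.

363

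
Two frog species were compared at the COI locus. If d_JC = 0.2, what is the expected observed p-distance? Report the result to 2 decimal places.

p = (3/4)(1 − e^(−4d/3)) = 0.75 × (1 − e^(-0.266667)) = 0.75 × (1 − 0.765928) = 0.175554.

0.18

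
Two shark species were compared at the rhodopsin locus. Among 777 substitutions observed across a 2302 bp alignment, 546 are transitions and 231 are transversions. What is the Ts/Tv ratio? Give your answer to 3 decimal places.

2.364

R = 546/231 = 2.363636… ≈ 2.364 (to 3 d.p.).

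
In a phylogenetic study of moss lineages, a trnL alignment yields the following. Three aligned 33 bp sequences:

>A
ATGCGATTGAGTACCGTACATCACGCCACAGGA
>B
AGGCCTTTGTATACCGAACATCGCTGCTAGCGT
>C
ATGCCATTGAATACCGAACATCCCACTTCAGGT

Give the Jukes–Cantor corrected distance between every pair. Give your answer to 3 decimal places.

d(A,B) = 0.625, d(A,C) = 0.293, d(B,C) = 0.388

A–B: 14/33 sites differ → p ≈ 0.424242, d = −0.75 ln(1 − 0.565656) = 0.625439 ≈ 0.625.
A–C: 8/33 sites differ → p ≈ 0.242424, d = −0.75 ln(1 − 0.323232) = 0.292820 ≈ 0.293.
B–C: 10/33 sites differ → p ≈ 0.30303, d = −0.75 ln(1 − 0.40404) = 0.388186 ≈ 0.388.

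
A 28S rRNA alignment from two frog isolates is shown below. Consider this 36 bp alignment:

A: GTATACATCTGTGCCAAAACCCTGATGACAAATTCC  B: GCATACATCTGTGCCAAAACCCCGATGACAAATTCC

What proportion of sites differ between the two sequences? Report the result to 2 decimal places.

The sequences differ at 2 of 36 positions (sites 2, 23).
p = 2/36 = 0.055555… ≈ 0.06 (to 2 d.p.).

0.06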